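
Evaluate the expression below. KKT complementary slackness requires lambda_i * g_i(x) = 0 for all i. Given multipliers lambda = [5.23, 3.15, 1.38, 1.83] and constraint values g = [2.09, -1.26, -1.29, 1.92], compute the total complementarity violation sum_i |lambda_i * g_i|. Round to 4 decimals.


KKT complementary slackness check:
lambda_1 * g_1 = 5.23 * 2.09 = 10.9307
lambda_2 * g_2 = 3.15 * -1.26 = -3.969
lambda_3 * g_3 = 1.38 * -1.29 = -1.7802
lambda_4 * g_4 = 1.83 * 1.92 = 3.5136
Total violation = 10.9307 + 3.969 + 1.7802 + 3.5136 = 20.1935


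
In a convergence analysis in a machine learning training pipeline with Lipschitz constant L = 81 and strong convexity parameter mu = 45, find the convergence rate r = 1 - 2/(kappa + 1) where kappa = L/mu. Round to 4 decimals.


Step 1: Compute the condition number.
kappa = L/mu = 81/45 = 1.8
Step 2: Compute the convergence rate.
r = 1 - 2/(kappa + 1) = 1 - 2*mu/(L + mu) = (L - mu)/(L + mu) = 36/126 = 0.2857


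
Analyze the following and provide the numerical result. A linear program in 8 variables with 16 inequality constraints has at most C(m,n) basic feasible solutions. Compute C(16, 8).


Each vertex corresponds to some choice of n active constraints out of m, so the number of vertices is at most C(m, n) = m! / (n!(m-n)!).
m = 16, n = 8
Numerator: 16 * 15 * 14 * 13 * 12 * 11 * 10 * 9
Denominator: 8! = 40320
C(16, 8) = 12870


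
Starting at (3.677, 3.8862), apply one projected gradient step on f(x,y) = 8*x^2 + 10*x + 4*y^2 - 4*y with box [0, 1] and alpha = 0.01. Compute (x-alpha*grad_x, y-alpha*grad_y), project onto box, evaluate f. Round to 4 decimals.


Step 1: Compute gradient at (3.677, 3.8862).
grad_x = 2*8*3.677 + 10 = 68.832
grad_y = 2*4*3.8862 - 4 = 27.0896
Step 2: Gradient step.
x_raw = 3.677 - 0.01*68.832 = 2.9887
y_raw = 3.8862 - 0.01*27.0896 = 3.6153
Step 3: Project onto [0, 1].
x_proj = clip(2.9887) = 1.0
y_proj = clip(3.6153) = 1.0
Step 4: Evaluate f.
f(1.0, 1.0) = 18.0


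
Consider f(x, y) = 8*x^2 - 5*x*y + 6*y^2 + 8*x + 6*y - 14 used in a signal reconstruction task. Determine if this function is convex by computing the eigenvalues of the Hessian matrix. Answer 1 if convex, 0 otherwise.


The Hessian of f(x,y) = 8*x^2 - 5*x*y + 6*y^2 + 8*x + 6*y - 14 is:
H = [[16, -5], [-5, 12]]
Trace = 16 + 12 = 28
Determinant = 16*12 - (-5)^2 = 167
Discriminant = (28)^2 - 4*167 = 116.0
Eigenvalues: lambda_1 = 8.6148, lambda_2 = 19.3852
The function is convex.

1


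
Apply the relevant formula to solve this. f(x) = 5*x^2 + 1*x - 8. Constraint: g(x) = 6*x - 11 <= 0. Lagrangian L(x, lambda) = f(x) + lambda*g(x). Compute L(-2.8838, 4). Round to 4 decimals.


Step 1: Evaluate f(x).
f(-2.8838) = 5*(-2.8838)^2 + 1*(-2.8838) - 8 = 30.6977
Step 2: Evaluate g(x).
g(-2.8838) = 6*-2.8838 - 11 = -28.3028
Step 3: Compute Lagrangian.
L = 30.6977 + 4*-28.3028 = -82.5135


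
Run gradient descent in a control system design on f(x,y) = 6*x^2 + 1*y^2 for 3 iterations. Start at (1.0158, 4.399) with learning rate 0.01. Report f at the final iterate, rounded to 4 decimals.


Gradient descent on f(x,y) = 6*x^2 + 1*y^2.
Starting point: (1.0158, 4.399), alpha = 0.01
Step 1: grad_x = 2*6*1.0158 = 12.1896, grad_y = 2*1*4.399 = 8.798
  x_1 = 1.0158 - 0.01*12.1896 = 0.8939
  y_1 = 4.399 - 0.01*8.798 = 4.311
Step 2: grad_x = 2*6*0.8939 = 10.7268, grad_y = 2*1*4.311 = 8.622
  x_2 = 0.8939 - 0.01*10.7268 = 0.7866
  y_2 = 4.311 - 0.01*8.622 = 4.2248
Step 3: grad_x = 2*6*0.7866 = 9.4396, grad_y = 2*1*4.2248 = 8.4496
  x_3 = 0.7866 - 0.01*9.4396 = 0.6922
  y_3 = 4.2248 - 0.01*8.4496 = 4.1403
f(0.6922, 4.1403) = 6*0.6922^2 + 1*4.1403^2 = 20.0173


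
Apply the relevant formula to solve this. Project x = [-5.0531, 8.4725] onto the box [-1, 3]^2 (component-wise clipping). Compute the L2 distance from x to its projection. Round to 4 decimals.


Project each component onto [-1, 3].
clip(-5.0531) = -1.0, clip(8.4725) = 3.0
Projection = [-1.0, 3.0]
Squared diffs: [16.4276, 29.9483]
Distance = sqrt(46.3759) = 6.81


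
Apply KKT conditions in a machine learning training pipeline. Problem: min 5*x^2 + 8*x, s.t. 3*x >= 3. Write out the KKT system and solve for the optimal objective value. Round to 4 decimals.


Step 1: Try lambda = 0 (constraint inactive).
x_unc = -8/(2*5) = -0.8
Check: 3*-0.8 = -2.4 < 3 -- violated!
Step 2: Constraint must be active: 3*x = 3
x* = 3/3 = 1.0
lambda = (2*5*1.0 + 8)/3 = 6.0
Step 3: Compute optimal value.
f(x*) = 5*1.0^2 + 8*1.0 = 13.0


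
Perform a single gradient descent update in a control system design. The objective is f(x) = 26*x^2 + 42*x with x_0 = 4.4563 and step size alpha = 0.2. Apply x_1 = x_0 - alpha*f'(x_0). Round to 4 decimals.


We compute the gradient at x_0 and apply the update.
f'(x) = 52*x + 42
f'(4.4563) = 52*4.4563 + 42 = 273.7276
x_1 = 4.4563 - 0.2*273.7276 = -50.2892


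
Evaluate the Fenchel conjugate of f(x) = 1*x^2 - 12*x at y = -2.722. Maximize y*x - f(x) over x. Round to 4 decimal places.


f*(y) = sup_x {y*x - a*x^2 - b*x} = sup_x {(y-b)*x - a*x^2}
FOC: (y - b) - 2a*x = 0 => x* = (y - b)/(2a)
x* = (-2.722 + 12)/(2*1) = 4.639
f*(-2.722) = (y-b)^2/(4a) = (-2.722 + 12)^2/(4*1)
= 86.0813/4 = 21.5203


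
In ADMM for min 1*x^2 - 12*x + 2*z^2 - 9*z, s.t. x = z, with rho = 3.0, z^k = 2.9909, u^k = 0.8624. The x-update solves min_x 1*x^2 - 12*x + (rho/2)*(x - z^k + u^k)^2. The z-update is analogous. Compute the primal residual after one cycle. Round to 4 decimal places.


ADMM iteration with rho = 3.0, z^k = 2.9909, u^k = 0.8624
Step 1: x-update.
Minimize 1*x^2 - 12*x + (3.0/2)*(x - 2.9909 + 0.8624)^2
FOC: (2*1 + 3.0)*x = 12 + 3.0*(2.9909 - 0.8624)
x^{k+1} = 3.6771
Step 2: z-update.
Minimize 2*z^2 - 9*z + (3.0/2)*(3.6771 - z + 0.8624)^2
FOC: (2*2 + 3.0)*z = 9 + 3.0*(3.6771 + 0.8624)
z^{k+1} = 3.2312
Step 3: u-update.
u^{k+1} = 0.8624 + 3.6771 - 3.2312 = 1.3083
Step 4: Primal residual = |3.6771 - 3.2312| = 0.4459


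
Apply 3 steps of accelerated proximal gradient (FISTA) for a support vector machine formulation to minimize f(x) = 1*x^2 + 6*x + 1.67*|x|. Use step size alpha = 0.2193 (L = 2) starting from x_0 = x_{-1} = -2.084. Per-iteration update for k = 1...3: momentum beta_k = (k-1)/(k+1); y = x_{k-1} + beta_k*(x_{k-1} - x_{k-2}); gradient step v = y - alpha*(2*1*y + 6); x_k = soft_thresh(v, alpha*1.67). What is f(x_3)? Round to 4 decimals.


FISTA on f(x) = 1*x^2 + 6*x + 1.67*|x|
L = 2, alpha = 0.2193
Iteration 1: beta = 0.0, y = -2.084 + 0.0*(-2.084 + 2.084) = -2.084
  grad(y) = 1.832, v = y - alpha*grad = -2.4858
  prox(v) = soft_thresh(-2.4858, 0.3662) = -2.1195
Iteration 2: beta = 0.3333, y = -2.1195 + 0.3333*(-2.1195 + 2.084) = -2.1314
  grad(y) = 1.7373, v = y - alpha*grad = -2.5124
  prox(v) = soft_thresh(-2.5124, 0.3662) = -2.1461
Iteration 3: beta = 0.5, y = -2.1461 + 0.5*(-2.1461 + 2.1195) = -2.1594
  grad(y) = 1.6812, v = y - alpha*grad = -2.5281
  prox(v) = soft_thresh(-2.5281, 0.3662) = -2.1619
f(x_3) = 1*(-2.1619)^2 + 6*(-2.1619) + 1.67*|-2.1619| = -4.6872


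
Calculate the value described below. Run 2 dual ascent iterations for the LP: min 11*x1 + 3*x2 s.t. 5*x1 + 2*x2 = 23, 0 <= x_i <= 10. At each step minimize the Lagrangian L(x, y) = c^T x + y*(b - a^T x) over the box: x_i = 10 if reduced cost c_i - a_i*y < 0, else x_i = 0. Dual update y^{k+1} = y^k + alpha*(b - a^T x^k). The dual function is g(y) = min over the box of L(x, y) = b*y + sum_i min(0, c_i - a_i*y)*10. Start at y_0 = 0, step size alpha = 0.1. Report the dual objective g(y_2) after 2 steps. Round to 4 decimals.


Dual ascent for LP: min 11*x1 + 3*x2, 5*x1 + 2*x2 = 23, 0 <= x_i <= 10
Step 1: y^k = 0.0, reduced costs: (11.0, 3.0)
  x^k = (0.0, 0.0), subgradient = b - a^T x = 23.0
  y^{k+1} = 0.0 + 0.1*23.0 = 2.3
Step 2: y^k = 2.3, reduced costs: (-0.5, -1.6)
  x^k = (10.0, 10.0), subgradient = b - a^T x = -47.0
  y^{k+1} = 2.3 + 0.1*-47.0 = -2.4
Dual objective at y_2 = -2.4: reduced costs (23.0, 7.8), box minimizer x = (0.0, 0.0)
g(y_2) = b*y + (c1 - a1*y)*x1 + (c2 - a2*y)*x2 = 23*(-2.4) + 23.0*0.0 + 7.8*0.0 = -55.2 + 0.0 + 0.0 = -55.2


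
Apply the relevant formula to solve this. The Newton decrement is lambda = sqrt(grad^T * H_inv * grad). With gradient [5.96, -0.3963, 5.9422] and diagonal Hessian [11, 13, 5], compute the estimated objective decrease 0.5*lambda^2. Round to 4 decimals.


Step 1: H is diagonal, so H^(-1) * g = [0.5418, -0.0305, 1.1884].
Step 2: g^T H^(-1) g = sum_i g_i^2 / H_ii
  = (5.96)^2/11 + (-0.3963)^2/13 + (5.9422)^2/5
  = 3.2292 + 0.0121 + 7.0619 = 10.3033
Step 3: Objective decrease = 0.5 * g^T H^(-1) g = 5.1516


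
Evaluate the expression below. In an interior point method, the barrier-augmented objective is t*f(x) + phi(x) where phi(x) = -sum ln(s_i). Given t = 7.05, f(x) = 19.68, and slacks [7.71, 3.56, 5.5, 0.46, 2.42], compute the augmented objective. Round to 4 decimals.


Step 1: Compute log-barrier.
ln values: [2.0425, 1.2698, 1.7047, -0.7765, 0.8838]
phi = -(2.0425 + 1.2698 + 1.7047 - 0.7765 + 0.8838) = -5.1243
Step 2: Compute augmented objective.
t*f(x) = 7.05*19.68 = 138.744
Total = 138.744 - 5.1243 = 133.6197


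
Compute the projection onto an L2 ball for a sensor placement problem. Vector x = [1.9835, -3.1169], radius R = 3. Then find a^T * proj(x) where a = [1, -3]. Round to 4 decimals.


Step 1: Compute ||x|| (intermediates to 6 decimals).
||x|| = sqrt(1.9835^2 + (-3.1169)^2) = 3.694501
Step 2: Project.
Since ||x|| > R, scale = R/||x|| = 3/3.694501 = 0.812018, proj(x) = scale * x
proj(x) = [1.610638, -2.530979]
Step 3: Dot product.
a^T * proj(x) = 1*1.610638 - 3*(-2.530979) = 9.2036


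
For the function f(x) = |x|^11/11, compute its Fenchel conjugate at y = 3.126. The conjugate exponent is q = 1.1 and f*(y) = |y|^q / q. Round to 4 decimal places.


The conjugate exponent q satisfies 1/p + 1/q = 1.
p = 11, so q = 11/(11 - 1) = 1.1
|y|^q = 3.126^1.1 = 3.5034
f*(3.126) = 3.5034 / 1.1 = 3.1849


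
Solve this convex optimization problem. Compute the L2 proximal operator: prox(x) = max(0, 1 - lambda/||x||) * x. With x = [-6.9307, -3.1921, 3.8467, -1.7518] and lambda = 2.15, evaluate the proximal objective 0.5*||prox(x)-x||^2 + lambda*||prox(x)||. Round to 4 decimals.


Step 1: Compute ||x||.
||x|| = 8.723
Step 2: Compute scaling factor.
scale = max(0, 1 - 2.15/8.723) = 0.7535
Step 3: prox(x) = [-5.2224, -2.4053, 2.8986, -1.32]
||prox(x)|| = 6.573
Step 4: Proximal objective.
0.5*||prox-x||^2 = 2.3113
lambda*||prox|| = 14.132
Total = 16.4431


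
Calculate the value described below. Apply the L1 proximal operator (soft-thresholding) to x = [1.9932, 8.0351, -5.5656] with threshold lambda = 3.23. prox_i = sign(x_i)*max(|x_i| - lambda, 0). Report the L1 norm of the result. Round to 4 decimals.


Soft-thresholding with lambda = 3.23:
prox(1.9932) = sign(1.9932)*max(|1.9932| - 3.23, 0) = 0.0
prox(8.0351) = sign(8.0351)*max(|8.0351| - 3.23, 0) = 4.8051
prox(-5.5656) = sign(-5.5656)*max(|-5.5656| - 3.23, 0) = -2.3356
prox(x) = [0.0, 4.8051, -2.3356]
||prox(x)||_1 = 0.0 + 4.8051 + 2.3356 = 7.1407


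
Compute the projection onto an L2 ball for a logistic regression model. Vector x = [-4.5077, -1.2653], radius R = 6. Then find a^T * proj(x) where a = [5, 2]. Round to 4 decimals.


Step 1: Compute ||x|| (intermediates to 6 decimals).
||x|| = sqrt((-4.5077)^2 + (-1.2653)^2) = 4.681917
Step 2: Project.
Since ||x|| <= R, proj = x (no scaling needed).
proj(x) = [-4.5077, -1.2653]
Step 3: Dot product.
a^T * proj(x) = 5*(-4.5077) + 2*(-1.2653) = -25.0691


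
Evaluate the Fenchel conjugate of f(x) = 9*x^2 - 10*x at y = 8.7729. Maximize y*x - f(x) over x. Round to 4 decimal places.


f*(y) = sup_x {y*x - a*x^2 - b*x} = sup_x {(y-b)*x - a*x^2}
FOC: (y - b) - 2a*x = 0 => x* = (y - b)/(2a)
x* = (8.7729 + 10)/(2*9) = 1.0429
f*(8.7729) = (y-b)^2/(4a) = (8.7729 + 10)^2/(4*9)
= 352.4218/36 = 9.7895


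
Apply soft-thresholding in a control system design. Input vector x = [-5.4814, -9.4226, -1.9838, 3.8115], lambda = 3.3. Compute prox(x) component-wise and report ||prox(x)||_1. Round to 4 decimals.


Soft-thresholding with lambda = 3.3:
prox(-5.4814) = sign(-5.4814)*max(|-5.4814| - 3.3, 0) = -2.1814
prox(-9.4226) = sign(-9.4226)*max(|-9.4226| - 3.3, 0) = -6.1226
prox(-1.9838) = sign(-1.9838)*max(|-1.9838| - 3.3, 0) = 0.0
prox(3.8115) = sign(3.8115)*max(|3.8115| - 3.3, 0) = 0.5115
prox(x) = [-2.1814, -6.1226, 0.0, 0.5115]
||prox(x)||_1 = 2.1814 + 6.1226 + 0.0 + 0.5115 = 8.8155


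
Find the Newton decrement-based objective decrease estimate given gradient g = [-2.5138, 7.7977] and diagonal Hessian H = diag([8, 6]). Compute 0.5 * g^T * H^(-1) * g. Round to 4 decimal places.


Step 1: H is diagonal, so H^(-1) * g = [-0.3142, 1.2996].
Step 2: g^T H^(-1) g = sum_i g_i^2 / H_ii
  = (-2.5138)^2/8 + (7.7977)^2/6
  = 0.7899 + 10.134 = 10.9239
Step 3: Objective decrease = 0.5 * g^T H^(-1) g = 5.462


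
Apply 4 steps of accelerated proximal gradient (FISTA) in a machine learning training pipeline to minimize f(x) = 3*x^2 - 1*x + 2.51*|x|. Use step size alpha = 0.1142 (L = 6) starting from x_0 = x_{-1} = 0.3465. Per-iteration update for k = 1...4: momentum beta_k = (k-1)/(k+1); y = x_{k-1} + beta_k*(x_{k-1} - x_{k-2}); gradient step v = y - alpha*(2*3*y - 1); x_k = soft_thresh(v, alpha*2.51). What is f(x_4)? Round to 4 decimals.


FISTA on f(x) = 3*x^2 - 1*x + 2.51*|x|
L = 6, alpha = 0.1142
Iteration 1: beta = 0.0, y = 0.3465 + 0.0*(0.3465 - 0.3465) = 0.3465
  grad(y) = 1.079, v = y - alpha*grad = 0.2233
  prox(v) = soft_thresh(0.2233, 0.2866) = 0.0
Iteration 2: beta = 0.3333, y = 0.0 + 0.3333*(0.0 - 0.3465) = -0.1155
  grad(y) = -1.693, v = y - alpha*grad = 0.0778
  prox(v) = soft_thresh(0.0778, 0.2866) = 0.0
Iteration 3: beta = 0.5, y = 0.0 + 0.5*(0.0 - 0.0) = 0.0
  grad(y) = -1.0, v = y - alpha*grad = 0.1142
  prox(v) = soft_thresh(0.1142, 0.2866) = 0.0
Iteration 4: beta = 0.6, y = 0.0 + 0.6*(0.0 - 0.0) = 0.0
  grad(y) = -1.0, v = y - alpha*grad = 0.1142
  prox(v) = soft_thresh(0.1142, 0.2866) = 0.0
f(x_4) = 3*0.0^2 - 1*0.0 + 2.51*|0.0| = 0.0


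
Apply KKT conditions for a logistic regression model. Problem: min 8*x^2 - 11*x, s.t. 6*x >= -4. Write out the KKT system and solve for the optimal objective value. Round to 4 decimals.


Step 1: Try lambda = 0 (constraint inactive).
Stationarity: 2*8*x - 11 = 0
x* = 11/(2*8) = 0.6875
Check constraint: 6*0.6875 = 4.125 >= -4 -- satisfied.
Step 2: Compute optimal value.
f(x*) = 8*0.6875^2 - 11*0.6875 = -3.7813


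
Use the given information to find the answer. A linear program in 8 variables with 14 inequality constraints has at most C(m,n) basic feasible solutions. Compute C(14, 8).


Each vertex corresponds to some choice of n active constraints out of m, so the number of vertices is at most C(m, n) = m! / (n!(m-n)!).
m = 14, n = 8
Numerator: 14 * 13 * 12 * 11 * 10 * 9 * 8 * 7
Denominator: 8! = 40320
C(14, 8) = 3003


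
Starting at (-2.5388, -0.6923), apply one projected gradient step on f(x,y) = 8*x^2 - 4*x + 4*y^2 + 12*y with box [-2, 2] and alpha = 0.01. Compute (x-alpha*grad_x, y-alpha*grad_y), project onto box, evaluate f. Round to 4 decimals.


Step 1: Compute gradient at (-2.5388, -0.6923).
grad_x = 2*8*-2.5388 - 4 = -44.6208
grad_y = 2*4*-0.6923 + 12 = 6.4616
Step 2: Gradient step.
x_raw = -2.5388 - 0.01*-44.6208 = -2.0926
y_raw = -0.6923 - 0.01*6.4616 = -0.7569
Step 3: Project onto [-2, 2].
x_proj = clip(-2.0926) = -2.0
y_proj = clip(-0.7569) = -0.7569
Step 4: Evaluate f.
f(-2.0, -0.7569) = 33.2087


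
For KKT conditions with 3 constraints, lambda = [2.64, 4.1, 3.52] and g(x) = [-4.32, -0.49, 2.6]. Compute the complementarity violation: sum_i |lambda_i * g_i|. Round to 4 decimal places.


KKT complementary slackness check:
lambda_1 * g_1 = 2.64 * -4.32 = -11.4048
lambda_2 * g_2 = 4.1 * -0.49 = -2.009
lambda_3 * g_3 = 3.52 * 2.6 = 9.152
Total violation = 11.4048 + 2.009 + 9.152 = 22.5658


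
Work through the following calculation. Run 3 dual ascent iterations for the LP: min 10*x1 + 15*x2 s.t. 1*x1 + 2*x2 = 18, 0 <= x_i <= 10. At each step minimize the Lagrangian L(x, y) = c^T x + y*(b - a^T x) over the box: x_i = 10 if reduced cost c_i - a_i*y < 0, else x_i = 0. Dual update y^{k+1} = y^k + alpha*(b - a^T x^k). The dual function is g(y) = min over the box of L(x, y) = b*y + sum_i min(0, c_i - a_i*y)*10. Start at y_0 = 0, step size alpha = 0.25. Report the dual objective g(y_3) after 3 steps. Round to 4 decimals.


Dual ascent for LP: min 10*x1 + 15*x2, 1*x1 + 2*x2 = 18, 0 <= x_i <= 10
Step 1: y^k = 0.0, reduced costs: (10.0, 15.0)
  x^k = (0.0, 0.0), subgradient = b - a^T x = 18.0
  y^{k+1} = 0.0 + 0.25*18.0 = 4.5
Step 2: y^k = 4.5, reduced costs: (5.5, 6.0)
  x^k = (0.0, 0.0), subgradient = b - a^T x = 18.0
  y^{k+1} = 4.5 + 0.25*18.0 = 9.0
Step 3: y^k = 9.0, reduced costs: (1.0, -3.0)
  x^k = (0.0, 10.0), subgradient = b - a^T x = -2.0
  y^{k+1} = 9.0 + 0.25*-2.0 = 8.5
Dual objective at y_3 = 8.5: reduced costs (1.5, -2.0), box minimizer x = (0.0, 10.0)
g(y_3) = b*y + (c1 - a1*y)*x1 + (c2 - a2*y)*x2 = 18*8.5 + 1.5*0.0 + (-2.0)*10.0 = 153.0 + 0.0 - 20.0 = 133.0


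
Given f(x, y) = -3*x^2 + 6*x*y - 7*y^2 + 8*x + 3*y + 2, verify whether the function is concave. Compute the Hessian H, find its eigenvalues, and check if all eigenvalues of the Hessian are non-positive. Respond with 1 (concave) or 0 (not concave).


The Hessian of f(x,y) = -3*x^2 + 6*x*y - 7*y^2 + 8*x + 3*y + 2 is:
H = [[-6, 6], [6, -14]]
Trace = -6 - 14 = -20
Determinant = -6*-14 - (6)^2 = 48
Discriminant = (-20)^2 - 4*48 = 208.0
Eigenvalues: lambda_1 = -17.2111, lambda_2 = -2.7889
The function is concave.

1


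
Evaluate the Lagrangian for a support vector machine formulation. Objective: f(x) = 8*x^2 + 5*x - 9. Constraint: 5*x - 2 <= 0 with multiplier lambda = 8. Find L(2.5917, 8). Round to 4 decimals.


Step 1: Evaluate f(x).
f(2.5917) = 8*2.5917^2 + 5*2.5917 - 9 = 57.6938
Step 2: Evaluate g(x).
g(2.5917) = 5*2.5917 - 2 = 10.9585
Step 3: Compute Lagrangian.
L = 57.6938 + 8*10.9585 = 145.3618


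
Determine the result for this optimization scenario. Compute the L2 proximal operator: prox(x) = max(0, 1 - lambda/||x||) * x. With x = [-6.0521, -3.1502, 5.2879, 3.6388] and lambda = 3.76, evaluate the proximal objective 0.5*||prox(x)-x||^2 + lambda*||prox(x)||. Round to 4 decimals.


Step 1: Compute ||x||.
||x|| = 9.3677
Step 2: Compute scaling factor.
scale = max(0, 1 - 3.76/9.3677) = 0.5986
Step 3: prox(x) = [-3.6229, -1.8858, 3.1655, 2.1783]
||prox(x)|| = 5.6077
Step 4: Proximal objective.
0.5*||prox-x||^2 = 7.0688
lambda*||prox|| = 21.085
Total = 28.1539


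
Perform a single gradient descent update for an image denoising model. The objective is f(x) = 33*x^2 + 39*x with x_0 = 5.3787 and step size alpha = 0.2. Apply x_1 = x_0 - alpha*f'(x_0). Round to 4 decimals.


We compute the gradient at x_0 and apply the update.
f'(x) = 66*x + 39
f'(5.3787) = 66*5.3787 + 39 = 393.9942
x_1 = 5.3787 - 0.2*393.9942 = -73.4201


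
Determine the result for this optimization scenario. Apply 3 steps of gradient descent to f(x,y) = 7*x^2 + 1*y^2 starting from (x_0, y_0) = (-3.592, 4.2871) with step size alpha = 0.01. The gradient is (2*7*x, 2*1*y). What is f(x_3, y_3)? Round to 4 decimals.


Gradient descent on f(x,y) = 7*x^2 + 1*y^2.
Starting point: (-3.592, 4.2871), alpha = 0.01
Step 1: grad_x = 2*7*-3.592 = -50.288, grad_y = 2*1*4.2871 = 8.5742
  x_1 = -3.592 - 0.01*-50.288 = -3.0891
  y_1 = 4.2871 - 0.01*8.5742 = 4.2014
Step 2: grad_x = 2*7*-3.0891 = -43.2477, grad_y = 2*1*4.2014 = 8.4027
  x_2 = -3.0891 - 0.01*-43.2477 = -2.6566
  y_2 = 4.2014 - 0.01*8.4027 = 4.1173
Step 3: grad_x = 2*7*-2.6566 = -37.193, grad_y = 2*1*4.1173 = 8.2347
  x_3 = -2.6566 - 0.01*-37.193 = -2.2847
  y_3 = 4.1173 - 0.01*8.2347 = 4.035
f(-2.2847, 4.035) = 7*(-2.2847)^2 + 1*4.035^2 = 52.8205


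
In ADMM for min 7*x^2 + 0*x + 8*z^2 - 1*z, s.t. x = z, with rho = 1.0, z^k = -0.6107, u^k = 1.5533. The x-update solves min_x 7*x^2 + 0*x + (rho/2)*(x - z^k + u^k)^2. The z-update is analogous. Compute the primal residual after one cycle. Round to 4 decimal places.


ADMM iteration with rho = 1.0, z^k = -0.6107, u^k = 1.5533
Step 1: x-update.
Minimize 7*x^2 + 0*x + (1.0/2)*(x + 0.6107 + 1.5533)^2
FOC: (2*7 + 1.0)*x = 0 + 1.0*(-0.6107 - 1.5533)
x^{k+1} = -0.1443
Step 2: z-update.
Minimize 8*z^2 - 1*z + (1.0/2)*(-0.1443 - z + 1.5533)^2
FOC: (2*8 + 1.0)*z = 1 + 1.0*(-0.1443 + 1.5533)
z^{k+1} = 0.1417
Step 3: u-update.
u^{k+1} = 1.5533 - 0.1443 - 0.1417 = 1.2673
Step 4: Primal residual = |-0.1443 - 0.1417| = 0.286


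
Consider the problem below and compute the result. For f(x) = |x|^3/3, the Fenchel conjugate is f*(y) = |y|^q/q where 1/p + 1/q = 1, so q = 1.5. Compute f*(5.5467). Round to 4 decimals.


The conjugate exponent q satisfies 1/p + 1/q = 1.
p = 3, so q = 3/(3 - 1) = 1.5
|y|^q = 5.5467^1.5 = 13.0633
f*(5.5467) = 13.0633 / 1.5 = 8.7088


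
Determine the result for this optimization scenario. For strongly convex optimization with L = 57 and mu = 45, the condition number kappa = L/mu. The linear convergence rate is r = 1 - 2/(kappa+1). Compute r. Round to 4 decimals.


Step 1: Compute the condition number.
kappa = L/mu = 57/45 = 1.2667
Step 2: Compute the convergence rate.
r = 1 - 2/(kappa + 1) = 1 - 2*mu/(L + mu) = (L - mu)/(L + mu) = 12/102 = 0.1176


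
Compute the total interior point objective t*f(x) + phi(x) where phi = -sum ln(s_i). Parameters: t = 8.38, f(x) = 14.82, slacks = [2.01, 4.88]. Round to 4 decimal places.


Step 1: Compute log-barrier.
ln values: [0.6981, 1.5851]
phi = -(0.6981 + 1.5851) = -2.2833
Step 2: Compute augmented objective.
t*f(x) = 8.38*14.82 = 124.1916
Total = 124.1916 - 2.2833 = 121.9083


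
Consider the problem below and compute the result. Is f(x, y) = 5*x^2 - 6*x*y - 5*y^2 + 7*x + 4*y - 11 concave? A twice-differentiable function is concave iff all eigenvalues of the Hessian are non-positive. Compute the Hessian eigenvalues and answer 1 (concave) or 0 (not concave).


The Hessian of f(x,y) = 5*x^2 - 6*x*y - 5*y^2 + 7*x + 4*y - 11 is:
H = [[10, -6], [-6, -10]]
Trace = 10 - 10 = 0
Determinant = 10*-10 - (-6)^2 = -136
Discriminant = (0)^2 - 4*-136 = 544.0
Eigenvalues: lambda_1 = -11.6619, lambda_2 = 11.6619
The function is not concave.

0


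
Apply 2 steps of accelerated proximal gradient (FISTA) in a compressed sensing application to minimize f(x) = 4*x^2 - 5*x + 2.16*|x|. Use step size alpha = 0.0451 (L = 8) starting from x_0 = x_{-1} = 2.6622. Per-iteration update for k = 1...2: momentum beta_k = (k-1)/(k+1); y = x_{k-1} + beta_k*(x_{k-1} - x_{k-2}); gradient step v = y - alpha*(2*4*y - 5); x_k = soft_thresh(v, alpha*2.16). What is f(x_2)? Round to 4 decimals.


FISTA on f(x) = 4*x^2 - 5*x + 2.16*|x|
L = 8, alpha = 0.0451
Iteration 1: beta = 0.0, y = 2.6622 + 0.0*(2.6622 - 2.6622) = 2.6622
  grad(y) = 16.2976, v = y - alpha*grad = 1.9272
  prox(v) = soft_thresh(1.9272, 0.0974) = 1.8298
Iteration 2: beta = 0.3333, y = 1.8298 + 0.3333*(1.8298 - 2.6622) = 1.5523
  grad(y) = 7.4183, v = y - alpha*grad = 1.2177
  prox(v) = soft_thresh(1.2177, 0.0974) = 1.1203
f(x_2) = 4*1.1203^2 - 5*1.1203 + 2.16*|1.1203| = 1.8387


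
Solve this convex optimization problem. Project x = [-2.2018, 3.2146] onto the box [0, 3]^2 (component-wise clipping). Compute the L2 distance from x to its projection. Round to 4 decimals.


Project each component onto [0, 3].
clip(-2.2018) = 0.0, clip(3.2146) = 3.0
Projection = [0.0, 3.0]
Squared diffs: [4.8479, 0.0461]
Distance = sqrt(4.894) = 2.2122


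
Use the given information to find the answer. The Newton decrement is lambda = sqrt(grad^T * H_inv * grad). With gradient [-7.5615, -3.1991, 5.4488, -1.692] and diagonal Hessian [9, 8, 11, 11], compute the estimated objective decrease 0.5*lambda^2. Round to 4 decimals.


Step 1: H is diagonal, so H^(-1) * g = [-0.8402, -0.3999, 0.4953, -0.1538].
Step 2: g^T H^(-1) g = sum_i g_i^2 / H_ii
  = (-7.5615)^2/9 + (-3.1991)^2/8 + (5.4488)^2/11 + (-1.692)^2/11
  = 6.3529 + 1.2793 + 2.699 + 0.2603 = 10.5915
Step 3: Objective decrease = 0.5 * g^T H^(-1) g = 5.2957


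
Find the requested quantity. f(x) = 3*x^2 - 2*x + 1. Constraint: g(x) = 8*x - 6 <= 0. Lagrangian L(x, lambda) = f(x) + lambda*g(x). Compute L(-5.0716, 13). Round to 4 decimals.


Step 1: Evaluate f(x).
f(-5.0716) = 3*(-5.0716)^2 - 2*(-5.0716) + 1 = 88.3066
Step 2: Evaluate g(x).
g(-5.0716) = 8*-5.0716 - 6 = -46.5728
Step 3: Compute Lagrangian.
L = 88.3066 + 13*-46.5728 = -517.1398


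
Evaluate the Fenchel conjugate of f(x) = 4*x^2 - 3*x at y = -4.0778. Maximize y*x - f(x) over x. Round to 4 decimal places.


f*(y) = sup_x {y*x - a*x^2 - b*x} = sup_x {(y-b)*x - a*x^2}
FOC: (y - b) - 2a*x = 0 => x* = (y - b)/(2a)
x* = (-4.0778 + 3)/(2*4) = -0.1347
f*(-4.0778) = (y-b)^2/(4a) = (-4.0778 + 3)^2/(4*4)
= 1.1617/16 = 0.0726


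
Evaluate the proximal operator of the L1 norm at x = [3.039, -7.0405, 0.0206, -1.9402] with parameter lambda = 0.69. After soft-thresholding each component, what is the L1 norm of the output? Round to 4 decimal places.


Soft-thresholding with lambda = 0.69:
prox(3.039) = sign(3.039)*max(|3.039| - 0.69, 0) = 2.349
prox(-7.0405) = sign(-7.0405)*max(|-7.0405| - 0.69, 0) = -6.3505
prox(0.0206) = sign(0.0206)*max(|0.0206| - 0.69, 0) = 0.0
prox(-1.9402) = sign(-1.9402)*max(|-1.9402| - 0.69, 0) = -1.2502
prox(x) = [2.349, -6.3505, 0.0, -1.2502]
||prox(x)||_1 = 2.349 + 6.3505 + 0.0 + 1.2502 = 9.9497


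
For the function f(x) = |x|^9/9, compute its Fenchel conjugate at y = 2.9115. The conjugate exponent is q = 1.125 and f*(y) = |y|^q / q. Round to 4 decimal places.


The conjugate exponent q satisfies 1/p + 1/q = 1.
p = 9, so q = 9/(9 - 1) = 1.125
|y|^q = 2.9115^1.125 = 3.3276
f*(2.9115) = 3.3276 / 1.125 = 2.9579


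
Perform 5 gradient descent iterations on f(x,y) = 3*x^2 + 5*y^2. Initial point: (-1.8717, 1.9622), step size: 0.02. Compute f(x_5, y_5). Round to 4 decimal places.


Gradient descent on f(x,y) = 3*x^2 + 5*y^2.
Starting point: (-1.8717, 1.9622), alpha = 0.02
Step 1: grad_x = 2*3*-1.8717 = -11.2302, grad_y = 2*5*1.9622 = 19.622
  x_1 = -1.8717 - 0.02*-11.2302 = -1.6471
  y_1 = 1.9622 - 0.02*19.622 = 1.5698
Step 2: grad_x = 2*3*-1.6471 = -9.8826, grad_y = 2*5*1.5698 = 15.6976
  x_2 = -1.6471 - 0.02*-9.8826 = -1.4494
  y_2 = 1.5698 - 0.02*15.6976 = 1.2558
Step 3: grad_x = 2*3*-1.4494 = -8.6967, grad_y = 2*5*1.2558 = 12.5581
  x_3 = -1.4494 - 0.02*-8.6967 = -1.2755
  y_3 = 1.2558 - 0.02*12.5581 = 1.0046
Step 4: grad_x = 2*3*-1.2755 = -7.6531, grad_y = 2*5*1.0046 = 10.0465
  x_4 = -1.2755 - 0.02*-7.6531 = -1.1224
  y_4 = 1.0046 - 0.02*10.0465 = 0.8037
Step 5: grad_x = 2*3*-1.1224 = -6.7347, grad_y = 2*5*0.8037 = 8.0372
  x_5 = -1.1224 - 0.02*-6.7347 = -0.9878
  y_5 = 0.8037 - 0.02*8.0372 = 0.643
f(-0.9878, 0.643) = 3*(-0.9878)^2 + 5*0.643^2 = 4.9941


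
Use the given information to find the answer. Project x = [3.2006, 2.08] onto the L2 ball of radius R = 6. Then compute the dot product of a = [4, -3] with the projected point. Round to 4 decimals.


Step 1: Compute ||x|| (intermediates to 6 decimals).
||x|| = sqrt(3.2006^2 + 2.08^2) = 3.817098
Step 2: Project.
Since ||x|| <= R, proj = x (no scaling needed).
proj(x) = [3.2006, 2.08]
Step 3: Dot product.
a^T * proj(x) = 4*3.2006 - 3*2.08 = 6.5624


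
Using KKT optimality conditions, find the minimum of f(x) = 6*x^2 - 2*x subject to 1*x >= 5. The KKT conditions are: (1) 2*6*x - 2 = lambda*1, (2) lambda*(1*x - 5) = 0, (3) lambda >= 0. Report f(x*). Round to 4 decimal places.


Step 1: Try lambda = 0 (constraint inactive).
x_unc = 2/(2*6) = 0.1667
Check: 1*0.1667 = 0.1667 < 5 -- violated!
Step 2: Constraint must be active: 1*x = 5
x* = 5/1 = 5.0
lambda = (2*6*5.0 - 2)/1 = 58.0
Step 3: Compute optimal value.
f(x*) = 6*5.0^2 - 2*5.0 = 140.0


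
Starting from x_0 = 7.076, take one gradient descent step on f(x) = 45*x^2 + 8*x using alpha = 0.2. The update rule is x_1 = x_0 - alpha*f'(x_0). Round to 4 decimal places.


We compute the gradient at x_0 and apply the update.
f'(x) = 90*x + 8
f'(7.076) = 90*7.076 + 8 = 644.84
x_1 = 7.076 - 0.2*644.84 = -121.892


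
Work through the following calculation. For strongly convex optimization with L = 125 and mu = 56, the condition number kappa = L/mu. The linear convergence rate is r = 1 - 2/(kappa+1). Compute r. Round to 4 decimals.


Step 1: Compute the condition number.
kappa = L/mu = 125/56 = 2.2321
Step 2: Compute the convergence rate.
r = 1 - 2/(kappa + 1) = 1 - 2*mu/(L + mu) = (L - mu)/(L + mu) = 69/181 = 0.3812


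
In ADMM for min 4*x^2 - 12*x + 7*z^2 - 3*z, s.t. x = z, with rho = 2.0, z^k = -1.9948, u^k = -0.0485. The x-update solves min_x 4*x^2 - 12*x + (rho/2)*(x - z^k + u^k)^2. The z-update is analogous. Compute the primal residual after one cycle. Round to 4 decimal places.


ADMM iteration with rho = 2.0, z^k = -1.9948, u^k = -0.0485
Step 1: x-update.
Minimize 4*x^2 - 12*x + (2.0/2)*(x + 1.9948 - 0.0485)^2
FOC: (2*4 + 2.0)*x = 12 + 2.0*(-1.9948 + 0.0485)
x^{k+1} = 0.8107
Step 2: z-update.
Minimize 7*z^2 - 3*z + (2.0/2)*(0.8107 - z - 0.0485)^2
FOC: (2*7 + 2.0)*z = 3 + 2.0*(0.8107 - 0.0485)
z^{k+1} = 0.2828
Step 3: u-update.
u^{k+1} = -0.0485 + 0.8107 - 0.2828 = 0.4795
Step 4: Primal residual = |0.8107 - 0.2828| = 0.528


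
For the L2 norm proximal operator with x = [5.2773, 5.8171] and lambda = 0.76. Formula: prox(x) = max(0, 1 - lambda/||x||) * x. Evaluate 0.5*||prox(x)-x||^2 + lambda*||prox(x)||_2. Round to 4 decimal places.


Step 1: Compute ||x||.
||x|| = 7.8542
Step 2: Compute scaling factor.
scale = max(0, 1 - 0.76/7.8542) = 0.9032
Step 3: prox(x) = [4.7667, 5.2542]
||prox(x)|| = 7.0942
Step 4: Proximal objective.
0.5*||prox-x||^2 = 0.2888
lambda*||prox|| = 5.3916
Total = 5.6804


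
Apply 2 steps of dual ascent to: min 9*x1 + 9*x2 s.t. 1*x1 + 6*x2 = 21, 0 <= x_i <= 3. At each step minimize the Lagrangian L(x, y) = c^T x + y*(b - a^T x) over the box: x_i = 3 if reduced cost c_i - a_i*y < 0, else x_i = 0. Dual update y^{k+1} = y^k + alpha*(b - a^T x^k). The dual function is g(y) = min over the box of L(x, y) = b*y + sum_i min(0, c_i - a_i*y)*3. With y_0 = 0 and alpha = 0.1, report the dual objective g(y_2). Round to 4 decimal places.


Dual ascent for LP: min 9*x1 + 9*x2, 1*x1 + 6*x2 = 21, 0 <= x_i <= 3
Step 1: y^k = 0.0, reduced costs: (9.0, 9.0)
  x^k = (0.0, 0.0), subgradient = b - a^T x = 21.0
  y^{k+1} = 0.0 + 0.1*21.0 = 2.1
Step 2: y^k = 2.1, reduced costs: (6.9, -3.6)
  x^k = (0.0, 3.0), subgradient = b - a^T x = 3.0
  y^{k+1} = 2.1 + 0.1*3.0 = 2.4
Dual objective at y_2 = 2.4: reduced costs (6.6, -5.4), box minimizer x = (0.0, 3.0)
g(y_2) = b*y + (c1 - a1*y)*x1 + (c2 - a2*y)*x2 = 21*2.4 + 6.6*0.0 + (-5.4)*3.0 = 50.4 + 0.0 - 16.2 = 34.2


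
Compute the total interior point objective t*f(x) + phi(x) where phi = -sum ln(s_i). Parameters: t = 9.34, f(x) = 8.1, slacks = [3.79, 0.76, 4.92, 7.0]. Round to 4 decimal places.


Step 1: Compute log-barrier.
ln values: [1.3324, -0.2744, 1.5933, 1.9459]
phi = -(1.3324 - 0.2744 + 1.5933 + 1.9459) = -4.5971
Step 2: Compute augmented objective.
t*f(x) = 9.34*8.1 = 75.654
Total = 75.654 - 4.5971 = 71.0569


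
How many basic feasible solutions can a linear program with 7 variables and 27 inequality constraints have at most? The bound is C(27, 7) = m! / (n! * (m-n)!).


Each vertex corresponds to some choice of n active constraints out of m, so the number of vertices is at most C(m, n) = m! / (n!(m-n)!).
m = 27, n = 7
Numerator: 27 * 26 * 25 * 24 * 23 * 22 * 21
Denominator: 7! = 5040
C(27, 7) = 888030


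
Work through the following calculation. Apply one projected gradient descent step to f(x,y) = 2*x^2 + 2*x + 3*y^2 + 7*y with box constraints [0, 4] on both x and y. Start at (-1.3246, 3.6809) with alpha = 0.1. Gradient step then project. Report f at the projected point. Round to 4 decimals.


Step 1: Compute gradient at (-1.3246, 3.6809).
grad_x = 2*2*-1.3246 + 2 = -3.2984
grad_y = 2*3*3.6809 + 7 = 29.0854
Step 2: Gradient step.
x_raw = -1.3246 - 0.1*-3.2984 = -0.9948
y_raw = 3.6809 - 0.1*29.0854 = 0.7724
Step 3: Project onto [0, 4].
x_proj = clip(-0.9948) = 0.0
y_proj = clip(0.7724) = 0.7724
Step 4: Evaluate f.
f(0.0, 0.7724) = 7.1961


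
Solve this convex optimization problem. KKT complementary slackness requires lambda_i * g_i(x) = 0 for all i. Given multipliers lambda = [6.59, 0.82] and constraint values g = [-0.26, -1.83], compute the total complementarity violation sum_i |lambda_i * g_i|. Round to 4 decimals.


KKT complementary slackness check:
lambda_1 * g_1 = 6.59 * -0.26 = -1.7134
lambda_2 * g_2 = 0.82 * -1.83 = -1.5006
Total violation = 1.7134 + 1.5006 = 3.214


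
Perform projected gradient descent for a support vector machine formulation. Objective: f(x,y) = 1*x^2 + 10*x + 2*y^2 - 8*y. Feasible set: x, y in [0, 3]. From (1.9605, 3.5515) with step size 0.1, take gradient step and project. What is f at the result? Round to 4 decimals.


Step 1: Compute gradient at (1.9605, 3.5515).
grad_x = 2*1*1.9605 + 10 = 13.921
grad_y = 2*2*3.5515 - 8 = 6.206
Step 2: Gradient step.
x_raw = 1.9605 - 0.1*13.921 = 0.5684
y_raw = 3.5515 - 0.1*6.206 = 2.9309
Step 3: Project onto [0, 3].
x_proj = clip(0.5684) = 0.5684
y_proj = clip(2.9309) = 2.9309
Step 4: Evaluate f.
f(0.5684, 2.9309) = -0.2598


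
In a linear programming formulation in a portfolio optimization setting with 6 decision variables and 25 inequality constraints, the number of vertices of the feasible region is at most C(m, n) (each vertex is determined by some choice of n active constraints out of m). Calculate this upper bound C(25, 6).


Each vertex corresponds to some choice of n active constraints out of m, so the number of vertices is at most C(m, n) = m! / (n!(m-n)!).
m = 25, n = 6
Numerator: 25 * 24 * 23 * 22 * 21 * 20
Denominator: 6! = 720
C(25, 6) = 177100


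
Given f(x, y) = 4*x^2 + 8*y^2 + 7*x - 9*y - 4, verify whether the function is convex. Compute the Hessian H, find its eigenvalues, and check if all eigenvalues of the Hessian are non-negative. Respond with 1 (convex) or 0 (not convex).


The Hessian of f(x,y) = 4*x^2 + 8*y^2 + 7*x - 9*y - 4 is:
H = [[8, 0], [0, 16]]
Trace = 8 + 16 = 24
Determinant = 8*16 - (0)^2 = 128
Discriminant = (24)^2 - 4*128 = 64.0
Eigenvalues: lambda_1 = 8.0, lambda_2 = 16.0
The function is convex.

1


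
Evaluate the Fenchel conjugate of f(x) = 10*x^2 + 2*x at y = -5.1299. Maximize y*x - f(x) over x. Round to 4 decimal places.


f*(y) = sup_x {y*x - a*x^2 - b*x} = sup_x {(y-b)*x - a*x^2}
FOC: (y - b) - 2a*x = 0 => x* = (y - b)/(2a)
x* = (-5.1299 - 2)/(2*10) = -0.3565
f*(-5.1299) = (y-b)^2/(4a) = (-5.1299 - 2)^2/(4*10)
= 50.8355/40 = 1.2709


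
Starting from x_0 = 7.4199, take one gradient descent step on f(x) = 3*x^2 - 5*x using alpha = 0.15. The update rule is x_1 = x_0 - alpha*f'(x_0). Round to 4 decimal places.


We compute the gradient at x_0 and apply the update.
f'(x) = 6*x - 5
f'(7.4199) = 6*7.4199 - 5 = 39.5194
x_1 = 7.4199 - 0.15*39.5194 = 1.492


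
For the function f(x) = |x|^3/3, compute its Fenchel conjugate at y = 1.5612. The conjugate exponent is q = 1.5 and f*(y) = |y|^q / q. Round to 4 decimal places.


The conjugate exponent q satisfies 1/p + 1/q = 1.
p = 3, so q = 3/(3 - 1) = 1.5
|y|^q = 1.5612^1.5 = 1.9507
f*(1.5612) = 1.9507 / 1.5 = 1.3005


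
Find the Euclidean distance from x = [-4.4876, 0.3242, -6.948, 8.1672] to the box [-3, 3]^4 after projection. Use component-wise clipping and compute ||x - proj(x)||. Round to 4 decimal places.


Project each component onto [-3, 3].
clip(-4.4876) = -3.0, clip(0.3242) = 0.3242, clip(-6.948) = -3.0, clip(8.1672) = 3.0
Projection = [-3.0, 0.3242, -3.0, 3.0]
Squared diffs: [2.213, 0.0, 15.5867, 26.7]
Distance = sqrt(44.4997) = 6.6708


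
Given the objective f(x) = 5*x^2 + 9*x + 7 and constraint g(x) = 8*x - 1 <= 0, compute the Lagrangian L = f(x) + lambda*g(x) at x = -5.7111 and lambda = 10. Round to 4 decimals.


Step 1: Evaluate f(x).
f(-5.7111) = 5*(-5.7111)^2 + 9*(-5.7111) + 7 = 118.6834
Step 2: Evaluate g(x).
g(-5.7111) = 8*-5.7111 - 1 = -46.6888
Step 3: Compute Lagrangian.
L = 118.6834 + 10*-46.6888 = -348.2046


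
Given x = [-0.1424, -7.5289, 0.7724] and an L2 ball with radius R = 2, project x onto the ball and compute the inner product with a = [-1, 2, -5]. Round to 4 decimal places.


Step 1: Compute ||x|| (intermediates to 6 decimals).
||x|| = sqrt((-0.1424)^2 + (-7.5289)^2 + 0.7724^2) = 7.569757
Step 2: Project.
Since ||x|| > R, scale = R/||x|| = 2/7.569757 = 0.264209, proj(x) = scale * x
proj(x) = [-0.037623, -1.989203, 0.204075]
Step 3: Dot product.
a^T * proj(x) = -1*(-0.037623) + 2*(-1.989203) - 5*0.204075 = -4.9612


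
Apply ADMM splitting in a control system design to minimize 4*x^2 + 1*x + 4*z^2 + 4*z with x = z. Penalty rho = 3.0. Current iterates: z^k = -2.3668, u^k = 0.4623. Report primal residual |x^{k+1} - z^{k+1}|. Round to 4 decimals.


ADMM iteration with rho = 3.0, z^k = -2.3668, u^k = 0.4623
Step 1: x-update.
Minimize 4*x^2 + 1*x + (3.0/2)*(x + 2.3668 + 0.4623)^2
FOC: (2*4 + 3.0)*x = -1 + 3.0*(-2.3668 - 0.4623)
x^{k+1} = -0.8625
Step 2: z-update.
Minimize 4*z^2 + 4*z + (3.0/2)*(-0.8625 - z + 0.4623)^2
FOC: (2*4 + 3.0)*z = -4 + 3.0*(-0.8625 + 0.4623)
z^{k+1} = -0.4728
Step 3: u-update.
u^{k+1} = 0.4623 - 0.8625 + 0.4728 = 0.0726
Step 4: Primal residual = |-0.8625 + 0.4728| = 0.3897


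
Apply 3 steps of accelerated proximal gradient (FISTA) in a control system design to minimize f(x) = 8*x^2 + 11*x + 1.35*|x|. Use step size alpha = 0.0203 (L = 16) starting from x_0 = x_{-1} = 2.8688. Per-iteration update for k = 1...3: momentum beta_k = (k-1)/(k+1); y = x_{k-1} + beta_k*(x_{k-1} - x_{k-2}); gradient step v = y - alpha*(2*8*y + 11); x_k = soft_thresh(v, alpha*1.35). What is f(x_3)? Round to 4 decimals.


FISTA on f(x) = 8*x^2 + 11*x + 1.35*|x|
L = 16, alpha = 0.0203
Iteration 1: beta = 0.0, y = 2.8688 + 0.0*(2.8688 - 2.8688) = 2.8688
  grad(y) = 56.9008, v = y - alpha*grad = 1.7137
  prox(v) = soft_thresh(1.7137, 0.0274) = 1.6863
Iteration 2: beta = 0.3333, y = 1.6863 + 0.3333*(1.6863 - 2.8688) = 1.2921
  grad(y) = 31.6743, v = y - alpha*grad = 0.6492
  prox(v) = soft_thresh(0.6492, 0.0274) = 0.6218
Iteration 3: beta = 0.5, y = 0.6218 + 0.5*(0.6218 - 1.6863) = 0.0895
  grad(y) = 12.4316, v = y - alpha*grad = -0.1629
  prox(v) = soft_thresh(-0.1629, 0.0274) = -0.1355
f(x_3) = 8*(-0.1355)^2 + 11*(-0.1355) + 1.35*|-0.1355| = -1.1606


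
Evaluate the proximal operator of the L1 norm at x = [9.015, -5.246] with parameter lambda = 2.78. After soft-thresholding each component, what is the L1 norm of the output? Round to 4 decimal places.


Soft-thresholding with lambda = 2.78:
prox(9.015) = sign(9.015)*max(|9.015| - 2.78, 0) = 6.235
prox(-5.246) = sign(-5.246)*max(|-5.246| - 2.78, 0) = -2.466
prox(x) = [6.235, -2.466]
||prox(x)||_1 = 6.235 + 2.466 = 8.701


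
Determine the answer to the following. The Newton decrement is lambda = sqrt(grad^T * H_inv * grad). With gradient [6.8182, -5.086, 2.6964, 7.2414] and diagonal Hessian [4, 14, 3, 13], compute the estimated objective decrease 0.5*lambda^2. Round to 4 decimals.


Step 1: H is diagonal, so H^(-1) * g = [1.7046, -0.3633, 0.8988, 0.557].
Step 2: g^T H^(-1) g = sum_i g_i^2 / H_ii
  = (6.8182)^2/4 + (-5.086)^2/14 + (2.6964)^2/3 + (7.2414)^2/13
  = 11.622 + 1.8477 + 2.4235 + 4.0337 = 19.9268
Step 3: Objective decrease = 0.5 * g^T H^(-1) g = 9.9634


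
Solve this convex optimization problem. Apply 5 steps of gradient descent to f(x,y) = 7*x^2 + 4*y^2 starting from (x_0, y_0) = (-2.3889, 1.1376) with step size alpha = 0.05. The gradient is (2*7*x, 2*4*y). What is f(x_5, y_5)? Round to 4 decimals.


Gradient descent on f(x,y) = 7*x^2 + 4*y^2.
Starting point: (-2.3889, 1.1376), alpha = 0.05
Step 1: grad_x = 2*7*-2.3889 = -33.4446, grad_y = 2*4*1.1376 = 9.1008
  x_1 = -2.3889 - 0.05*-33.4446 = -0.7167
  y_1 = 1.1376 - 0.05*9.1008 = 0.6826
Step 2: grad_x = 2*7*-0.7167 = -10.0334, grad_y = 2*4*0.6826 = 5.4605
  x_2 = -0.7167 - 0.05*-10.0334 = -0.215
  y_2 = 0.6826 - 0.05*5.4605 = 0.4095
Step 3: grad_x = 2*7*-0.215 = -3.01, grad_y = 2*4*0.4095 = 3.2763
  x_3 = -0.215 - 0.05*-3.01 = -0.0645
  y_3 = 0.4095 - 0.05*3.2763 = 0.2457
Step 4: grad_x = 2*7*-0.0645 = -0.903, grad_y = 2*4*0.2457 = 1.9658
  x_4 = -0.0645 - 0.05*-0.903 = -0.0194
  y_4 = 0.2457 - 0.05*1.9658 = 0.1474
Step 5: grad_x = 2*7*-0.0194 = -0.2709, grad_y = 2*4*0.1474 = 1.1795
  x_5 = -0.0194 - 0.05*-0.2709 = -0.0058
  y_5 = 0.1474 - 0.05*1.1795 = 0.0885
f(-0.0058, 0.0885) = 7*(-0.0058)^2 + 4*0.0885^2 = 0.0315
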